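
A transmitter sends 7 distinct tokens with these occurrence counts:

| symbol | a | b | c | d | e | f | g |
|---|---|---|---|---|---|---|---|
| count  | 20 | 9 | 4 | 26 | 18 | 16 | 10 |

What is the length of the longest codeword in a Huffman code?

Merge the two lowest-weight nodes at each step:
combine c(4), b(9) → 13
combine g(10), 13 → 23
combine f(16), e(18) → 34
combine a(20), 23 → 43
combine d(26), 34 → 60
combine 43, 60 → 103
The first pair merged (c, b) ends up deepest, at depth 4.

4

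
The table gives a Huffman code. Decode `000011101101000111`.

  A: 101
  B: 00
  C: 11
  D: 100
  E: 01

BBCAABEC

Read left to right; each codeword is recognised as soon as it completes (prefix code):
  00→B | 00→B | 11→C | 101→A | 101→A | 00→B | 01→E | 11→C
Decoded message: BBCAABEC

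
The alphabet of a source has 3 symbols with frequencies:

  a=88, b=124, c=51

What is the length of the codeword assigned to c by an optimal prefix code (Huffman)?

2

Repeatedly merge the two smallest:
merge c(51) and a(88): 139
merge b(124) and 139: 263
c sits 2 levels below the root, so its codeword is 2 bits.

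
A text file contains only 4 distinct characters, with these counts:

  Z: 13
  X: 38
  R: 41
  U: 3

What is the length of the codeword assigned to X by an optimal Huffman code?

Build the tree from the bottom:
merge U(3) and Z(13): 16
merge 16 and X(38): 54
merge R(41) and 54: 95
X's leaf is at depth 2, giving a 2-bit codeword.

2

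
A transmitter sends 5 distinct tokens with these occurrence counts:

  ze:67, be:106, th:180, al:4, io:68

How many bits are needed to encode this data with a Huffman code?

880

Build the Huffman tree bottom-up:
merge al(4) and ze(67): 71
merge io(68) and 71: 139
merge be(106) and 139: 245
merge th(180) and 245: 425
The encoded length is the sum of every internal node's weight: 71 + 139 + 245 + 425 = 880 bits.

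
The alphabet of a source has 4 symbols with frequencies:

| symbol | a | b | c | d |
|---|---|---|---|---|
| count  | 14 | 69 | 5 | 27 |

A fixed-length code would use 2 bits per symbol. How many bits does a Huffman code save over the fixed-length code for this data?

Fixed-length: 2 bits × 115 symbols = 230 bits.
Huffman merges:
combine c(5), a(14) → 19
combine 19, d(27) → 46
combine 46, b(69) → 115
Huffman total = 19 + 46 + 115 = 180 bits.
Saving = 230 − 180 = 50 bits.

50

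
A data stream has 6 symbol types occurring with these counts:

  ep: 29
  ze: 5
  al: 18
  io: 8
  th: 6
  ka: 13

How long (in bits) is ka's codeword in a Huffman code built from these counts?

Repeatedly merge the two smallest:
ze(5) + th(6) → 11
io(8) + 11 → 19
ka(13) + al(18) → 31
19 + ep(29) → 48
31 + 48 → 79
ka's leaf is at depth 2, giving a 2-bit codeword.

2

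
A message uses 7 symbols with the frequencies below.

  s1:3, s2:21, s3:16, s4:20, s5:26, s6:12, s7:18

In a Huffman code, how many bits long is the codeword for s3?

3

Repeatedly merge the two smallest:
combine s1(3), s6(12) → 15
combine 15, s3(16) → 31
combine s7(18), s4(20) → 38
combine s2(21), s5(26) → 47
combine 31, 38 → 69
combine 47, 69 → 116
s3's leaf is at depth 3, giving a 3-bit codeword.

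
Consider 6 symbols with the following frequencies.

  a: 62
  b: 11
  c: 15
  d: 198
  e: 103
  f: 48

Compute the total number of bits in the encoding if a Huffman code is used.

Greedily combine the two least-frequent nodes:
b(11) + c(15) → 26
26 + f(48) → 74
a(62) + 74 → 136
e(103) + 136 → 239
d(198) + 239 → 437
Each symbol's bit-cost is frequency × depth; summing gives 912 bits (equivalently 26 + 74 + 136 + 239 + 437).

912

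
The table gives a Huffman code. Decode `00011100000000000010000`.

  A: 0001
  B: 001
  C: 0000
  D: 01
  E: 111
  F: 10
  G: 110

Read left to right; each codeword is recognised as soon as it completes (prefix code):
  0001→A | 110→G | 0000→C | 0000→C | 0001→A | 0000→C
Decoded message: AGCCAC

AGCCAC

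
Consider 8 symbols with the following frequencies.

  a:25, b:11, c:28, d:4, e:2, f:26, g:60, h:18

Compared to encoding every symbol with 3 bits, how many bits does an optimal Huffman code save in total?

Fixed-length: 3 bits × 174 symbols = 522 bits.
Huffman merges:
merge e(2) and d(4): 6
merge 6 and b(11): 17
merge 17 and h(18): 35
merge a(25) and f(26): 51
merge c(28) and 35: 63
merge 51 and g(60): 111
merge 63 and 111: 174
Huffman total = 6 + 17 + 35 + 51 + 63 + 111 + 174 = 457 bits.
Saving = 522 − 457 = 65 bits.

65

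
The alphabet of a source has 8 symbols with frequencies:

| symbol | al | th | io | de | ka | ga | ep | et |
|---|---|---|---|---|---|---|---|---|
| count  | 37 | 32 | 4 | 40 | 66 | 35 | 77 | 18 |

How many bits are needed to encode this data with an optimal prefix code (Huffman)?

860

Merge the two smallest weights repeatedly:
merge io(4) and et(18): 22
merge 22 and th(32): 54
merge ga(35) and al(37): 72
merge de(40) and 54: 94
merge ka(66) and 72: 138
merge ep(77) and 94: 171
merge 138 and 171: 309
Total encoded bits = sum of merged weights = 22 + 54 + 72 + 94 + 138 + 171 + 309 = 860.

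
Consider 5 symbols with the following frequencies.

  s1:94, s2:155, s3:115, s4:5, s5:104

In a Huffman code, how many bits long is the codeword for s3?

2

Repeatedly merge the two smallest:
combine s4(5), s1(94) → 99
combine 99, s5(104) → 203
combine s3(115), s2(155) → 270
combine 203, 270 → 473
The subtree containing s3 is merged 2 times, so code length = 2.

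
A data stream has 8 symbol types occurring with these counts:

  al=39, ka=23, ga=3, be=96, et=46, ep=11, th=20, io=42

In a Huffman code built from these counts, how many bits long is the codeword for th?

4

Build the tree from the bottom:
merge ga(3) and ep(11): 14
merge 14 and th(20): 34
merge ka(23) and 34: 57
merge al(39) and io(42): 81
merge et(46) and 57: 103
merge 81 and be(96): 177
merge 103 and 177: 280
th sits 4 levels below the root, so its codeword is 4 bits.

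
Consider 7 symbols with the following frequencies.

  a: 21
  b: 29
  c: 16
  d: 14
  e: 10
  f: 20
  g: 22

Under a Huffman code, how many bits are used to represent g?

3

Repeatedly merge the two smallest:
combine e(10), d(14) → 24
combine c(16), f(20) → 36
combine a(21), g(22) → 43
combine 24, b(29) → 53
combine 36, 43 → 79
combine 53, 79 → 132
g's leaf is at depth 3, giving a 3-bit codeword.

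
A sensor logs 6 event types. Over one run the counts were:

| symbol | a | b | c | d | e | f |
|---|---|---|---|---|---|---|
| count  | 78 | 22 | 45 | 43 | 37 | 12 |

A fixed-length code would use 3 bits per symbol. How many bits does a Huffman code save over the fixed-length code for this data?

Fixed-length: 3 bits × 237 symbols = 711 bits.
Huffman merges:
merge f(12) and b(22): 34
merge 34 and e(37): 71
merge d(43) and c(45): 88
merge 71 and a(78): 149
merge 88 and 149: 237
Huffman total = 34 + 71 + 88 + 149 + 237 = 579 bits.
Saving = 711 − 579 = 132 bits.

132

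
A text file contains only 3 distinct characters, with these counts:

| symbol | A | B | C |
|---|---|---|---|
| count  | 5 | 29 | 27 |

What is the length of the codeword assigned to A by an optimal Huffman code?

2

Build the tree from the bottom:
A(5) + C(27) → 32
B(29) + 32 → 61
The subtree containing A is merged 2 times, so code length = 2.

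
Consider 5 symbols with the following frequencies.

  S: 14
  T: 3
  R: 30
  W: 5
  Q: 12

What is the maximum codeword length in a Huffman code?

Merge the two lowest-weight nodes at each step:
combine T(3), W(5) → 8
combine 8, Q(12) → 20
combine S(14), 20 → 34
combine R(30), 34 → 64
The rarest symbols sit at the bottom; the longest codeword is 4 bits.

4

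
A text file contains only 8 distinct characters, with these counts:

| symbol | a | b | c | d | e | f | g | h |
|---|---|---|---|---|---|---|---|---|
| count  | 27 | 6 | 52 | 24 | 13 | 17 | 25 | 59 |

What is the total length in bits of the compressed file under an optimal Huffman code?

613

Build the Huffman tree bottom-up:
combine b(6), e(13) → 19
combine f(17), 19 → 36
combine d(24), g(25) → 49
combine a(27), 36 → 63
combine 49, c(52) → 101
combine h(59), 63 → 122
combine 101, 122 → 223
Each symbol's bit-cost is frequency × depth; summing gives 613 bits (equivalently 19 + 36 + 49 + 63 + 101 + 122 + 223).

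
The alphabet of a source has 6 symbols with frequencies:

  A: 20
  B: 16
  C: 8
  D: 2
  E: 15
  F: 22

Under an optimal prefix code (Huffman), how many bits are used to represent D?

4

Repeatedly merge the two smallest:
merge D(2) and C(8): 10
merge 10 and E(15): 25
merge B(16) and A(20): 36
merge F(22) and 25: 47
merge 36 and 47: 83
The subtree containing D is merged 4 times, so code length = 4.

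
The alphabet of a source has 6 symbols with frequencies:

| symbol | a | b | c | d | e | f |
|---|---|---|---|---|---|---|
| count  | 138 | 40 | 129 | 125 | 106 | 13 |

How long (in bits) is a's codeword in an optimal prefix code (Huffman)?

Repeatedly merge the two smallest:
merge f(13) and b(40): 53
merge 53 and e(106): 159
merge d(125) and c(129): 254
merge a(138) and 159: 297
merge 254 and 297: 551
a sits 2 levels below the root, so its codeword is 2 bits.

2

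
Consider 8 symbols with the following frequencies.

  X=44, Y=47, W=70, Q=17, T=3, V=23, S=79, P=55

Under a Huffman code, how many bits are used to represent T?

Build the tree from the bottom:
merge T(3) and Q(17): 20
merge 20 and V(23): 43
merge 43 and X(44): 87
merge Y(47) and P(55): 102
merge W(70) and S(79): 149
merge 87 and 102: 189
merge 149 and 189: 338
T's leaf is at depth 5, giving a 5-bit codeword.

5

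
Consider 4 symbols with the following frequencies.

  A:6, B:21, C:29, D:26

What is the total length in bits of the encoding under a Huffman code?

162

Merge the two smallest weights repeatedly:
merge A(6) and B(21): 27
merge D(26) and 27: 53
merge C(29) and 53: 82
The encoded length is the sum of every internal node's weight: 27 + 53 + 82 = 162 bits.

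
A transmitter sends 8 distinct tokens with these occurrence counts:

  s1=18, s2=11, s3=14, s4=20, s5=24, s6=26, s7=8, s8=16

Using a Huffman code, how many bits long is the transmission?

Build the Huffman tree bottom-up:
s7(8) + s2(11) → 19
s3(14) + s8(16) → 30
s1(18) + 19 → 37
s4(20) + s5(24) → 44
s6(26) + 30 → 56
37 + 44 → 81
56 + 81 → 137
The encoded length is the sum of every internal node's weight: 19 + 30 + 37 + 44 + 56 + 81 + 137 = 404 bits.

404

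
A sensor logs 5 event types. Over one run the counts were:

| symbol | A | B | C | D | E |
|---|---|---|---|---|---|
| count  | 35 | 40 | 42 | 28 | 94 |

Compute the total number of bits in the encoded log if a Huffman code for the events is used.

Merge the two smallest weights repeatedly:
combine D(28), A(35) → 63
combine B(40), C(42) → 82
combine 63, 82 → 145
combine E(94), 145 → 239
Total encoded bits = sum of merged weights = 63 + 82 + 145 + 239 = 529.

529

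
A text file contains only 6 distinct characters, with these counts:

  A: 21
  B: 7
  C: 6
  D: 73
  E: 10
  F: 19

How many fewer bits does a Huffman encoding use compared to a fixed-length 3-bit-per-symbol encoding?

133

Fixed-length: 3 bits × 136 symbols = 408 bits.
Huffman merges:
merge C(6) and B(7): 13
merge E(10) and 13: 23
merge F(19) and A(21): 40
merge 23 and 40: 63
merge 63 and D(73): 136
Huffman total = 13 + 23 + 40 + 63 + 136 = 275 bits.
Saving = 408 − 275 = 133 bits.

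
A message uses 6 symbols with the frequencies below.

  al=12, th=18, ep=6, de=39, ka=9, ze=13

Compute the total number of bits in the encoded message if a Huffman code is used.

Merge the two smallest weights repeatedly:
ep(6) + ka(9) → 15
al(12) + ze(13) → 25
15 + th(18) → 33
25 + 33 → 58
de(39) + 58 → 97
Each symbol's bit-cost is frequency × depth; summing gives 228 bits (equivalently 15 + 25 + 33 + 58 + 97).

228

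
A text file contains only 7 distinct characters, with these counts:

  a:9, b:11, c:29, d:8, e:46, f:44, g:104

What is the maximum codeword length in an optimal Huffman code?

5

Merge the two lowest-weight nodes at each step:
merge d(8) and a(9): 17
merge b(11) and 17: 28
merge 28 and c(29): 57
merge f(44) and e(46): 90
merge 57 and 90: 147
merge g(104) and 147: 251
Maximum depth reached is 5.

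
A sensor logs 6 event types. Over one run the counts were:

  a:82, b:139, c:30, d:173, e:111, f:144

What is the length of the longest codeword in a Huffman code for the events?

Merge the two lowest-weight nodes at each step:
combine c(30), a(82) → 112
combine e(111), 112 → 223
combine b(139), f(144) → 283
combine d(173), 223 → 396
combine 283, 396 → 679
Maximum depth reached is 4.

4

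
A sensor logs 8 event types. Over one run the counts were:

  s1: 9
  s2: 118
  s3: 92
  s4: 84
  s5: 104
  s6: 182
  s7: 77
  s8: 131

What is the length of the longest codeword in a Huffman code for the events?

Merge the two lowest-weight nodes at each step:
combine s1(9), s7(77) → 86
combine s4(84), 86 → 170
combine s3(92), s5(104) → 196
combine s2(118), s8(131) → 249
combine 170, s6(182) → 352
combine 196, 249 → 445
combine 352, 445 → 797
The first pair merged (s1, s7) ends up deepest, at depth 4.

4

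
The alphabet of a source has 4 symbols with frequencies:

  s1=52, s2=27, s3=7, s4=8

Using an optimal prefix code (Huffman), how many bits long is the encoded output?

Build the Huffman tree bottom-up:
combine s3(7), s4(8) → 15
combine 15, s2(27) → 42
combine 42, s1(52) → 94
Total encoded bits = sum of merged weights = 15 + 42 + 94 = 151.

151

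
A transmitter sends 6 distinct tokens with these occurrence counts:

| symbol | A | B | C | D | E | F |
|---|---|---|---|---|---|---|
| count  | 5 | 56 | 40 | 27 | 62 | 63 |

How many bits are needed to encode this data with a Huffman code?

Merge the two smallest weights repeatedly:
combine A(5), D(27) → 32
combine 32, C(40) → 72
combine B(56), E(62) → 118
combine F(63), 72 → 135
combine 118, 135 → 253
The encoded length is the sum of every internal node's weight: 32 + 72 + 118 + 135 + 253 = 610 bits.

610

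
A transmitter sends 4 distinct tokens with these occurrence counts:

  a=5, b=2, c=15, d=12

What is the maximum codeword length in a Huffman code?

Merge the two lowest-weight nodes at each step:
combine b(2), a(5) → 7
combine 7, d(12) → 19
combine c(15), 19 → 34
Maximum depth reached is 3.

3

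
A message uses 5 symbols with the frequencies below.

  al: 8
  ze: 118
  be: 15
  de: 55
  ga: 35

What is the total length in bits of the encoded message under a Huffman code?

Build the Huffman tree bottom-up:
al(8) + be(15) → 23
23 + ga(35) → 58
de(55) + 58 → 113
113 + ze(118) → 231
Each symbol's bit-cost is frequency × depth; summing gives 425 bits (equivalently 23 + 58 + 113 + 231).

425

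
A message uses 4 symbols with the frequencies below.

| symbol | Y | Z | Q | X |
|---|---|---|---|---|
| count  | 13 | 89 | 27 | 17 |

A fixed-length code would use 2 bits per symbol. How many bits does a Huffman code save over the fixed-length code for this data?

Fixed-length: 2 bits × 146 symbols = 292 bits.
Huffman merges:
combine Y(13), X(17) → 30
combine Q(27), 30 → 57
combine 57, Z(89) → 146
Huffman total = 30 + 57 + 146 = 233 bits.
Saving = 292 − 233 = 59 bits.

59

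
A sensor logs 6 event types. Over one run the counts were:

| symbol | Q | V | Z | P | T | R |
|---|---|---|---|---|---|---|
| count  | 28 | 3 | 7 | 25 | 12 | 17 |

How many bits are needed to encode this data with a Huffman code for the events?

Merge the two smallest weights repeatedly:
V(3) + Z(7) → 10
10 + T(12) → 22
R(17) + 22 → 39
P(25) + Q(28) → 53
39 + 53 → 92
Each symbol's bit-cost is frequency × depth; summing gives 216 bits (equivalently 10 + 22 + 39 + 53 + 92).

216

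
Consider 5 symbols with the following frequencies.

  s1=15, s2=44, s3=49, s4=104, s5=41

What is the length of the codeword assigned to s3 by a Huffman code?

3

Build the tree from the bottom:
s1(15) + s5(41) → 56
s2(44) + s3(49) → 93
56 + 93 → 149
s4(104) + 149 → 253
The subtree containing s3 is merged 3 times, so code length = 3.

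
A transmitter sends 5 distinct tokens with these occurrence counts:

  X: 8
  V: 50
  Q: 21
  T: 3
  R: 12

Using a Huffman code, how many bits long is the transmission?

172

Merge the two smallest weights repeatedly:
combine T(3), X(8) → 11
combine 11, R(12) → 23
combine Q(21), 23 → 44
combine 44, V(50) → 94
Each symbol's bit-cost is frequency × depth; summing gives 172 bits (equivalently 11 + 23 + 44 + 94).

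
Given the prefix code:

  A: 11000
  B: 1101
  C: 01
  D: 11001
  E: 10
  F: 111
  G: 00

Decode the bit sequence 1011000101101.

EAEB

Read left to right; each codeword is recognised as soon as it completes (prefix code):
  10→E | 11000→A | 10→E | 1101→B
Decoded message: EAEB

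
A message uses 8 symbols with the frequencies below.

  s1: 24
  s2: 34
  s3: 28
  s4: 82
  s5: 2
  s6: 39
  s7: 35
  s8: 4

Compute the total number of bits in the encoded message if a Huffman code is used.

659

Build the Huffman tree bottom-up:
s5(2) + s8(4) → 6
6 + s1(24) → 30
s3(28) + 30 → 58
s2(34) + s7(35) → 69
s6(39) + 58 → 97
69 + s4(82) → 151
97 + 151 → 248
Each symbol's bit-cost is frequency × depth; summing gives 659 bits (equivalently 6 + 30 + 58 + 69 + 97 + 151 + 248).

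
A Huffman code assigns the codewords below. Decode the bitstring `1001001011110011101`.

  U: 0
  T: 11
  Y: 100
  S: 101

YYSTYTS

Read left to right; each codeword is recognised as soon as it completes (prefix code):
  100→Y | 100→Y | 101→S | 11→T | 100→Y | 11→T | 101→S
Decoded message: YYSTYTS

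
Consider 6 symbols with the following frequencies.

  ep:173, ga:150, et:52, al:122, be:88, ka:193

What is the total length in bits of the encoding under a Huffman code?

Greedily combine the two least-frequent nodes:
et(52) + be(88) → 140
al(122) + 140 → 262
ga(150) + ep(173) → 323
ka(193) + 262 → 455
323 + 455 → 778
The encoded length is the sum of every internal node's weight: 140 + 262 + 323 + 455 + 778 = 1958 bits.

1958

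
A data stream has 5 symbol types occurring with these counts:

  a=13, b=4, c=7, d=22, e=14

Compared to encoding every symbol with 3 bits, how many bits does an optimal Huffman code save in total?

49

Fixed-length: 3 bits × 60 symbols = 180 bits.
Huffman merges:
combine b(4), c(7) → 11
combine 11, a(13) → 24
combine e(14), d(22) → 36
combine 24, 36 → 60
Huffman total = 11 + 24 + 36 + 60 = 131 bits.
Saving = 180 − 131 = 49 bits.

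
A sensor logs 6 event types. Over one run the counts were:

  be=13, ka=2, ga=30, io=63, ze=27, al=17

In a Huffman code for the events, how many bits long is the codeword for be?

Build the tree from the bottom:
ka(2) + be(13) → 15
15 + al(17) → 32
ze(27) + ga(30) → 57
32 + 57 → 89
io(63) + 89 → 152
The subtree containing be is merged 4 times, so code length = 4.

4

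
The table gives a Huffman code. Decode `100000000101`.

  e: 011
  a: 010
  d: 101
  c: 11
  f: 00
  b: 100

bfffd

Read left to right; each codeword is recognised as soon as it completes (prefix code):
  100→b | 00→f | 00→f | 00→f | 101→d
Decoded message: bfffd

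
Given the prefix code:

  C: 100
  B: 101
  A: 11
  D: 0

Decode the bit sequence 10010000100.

Read left to right; each codeword is recognised as soon as it completes (prefix code):
  100→C | 100→C | 0→D | 0→D | 100→C
Decoded message: CCDDC

CCDDC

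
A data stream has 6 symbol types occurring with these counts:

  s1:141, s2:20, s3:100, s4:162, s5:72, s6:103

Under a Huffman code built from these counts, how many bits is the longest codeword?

4

Merge the two lowest-weight nodes at each step:
combine s2(20), s5(72) → 92
combine 92, s3(100) → 192
combine s6(103), s1(141) → 244
combine s4(162), 192 → 354
combine 244, 354 → 598
The rarest symbols sit at the bottom; the longest codeword is 4 bits.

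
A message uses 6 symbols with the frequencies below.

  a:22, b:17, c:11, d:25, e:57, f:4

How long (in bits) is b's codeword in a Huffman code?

3

Build the tree from the bottom:
combine f(4), c(11) → 15
combine 15, b(17) → 32
combine a(22), d(25) → 47
combine 32, 47 → 79
combine e(57), 79 → 136
b's leaf is at depth 3, giving a 3-bit codeword.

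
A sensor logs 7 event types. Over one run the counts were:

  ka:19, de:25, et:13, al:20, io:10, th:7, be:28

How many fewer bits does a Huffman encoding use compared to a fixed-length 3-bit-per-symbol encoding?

36

Fixed-length: 3 bits × 122 symbols = 366 bits.
Huffman merges:
merge th(7) and io(10): 17
merge et(13) and 17: 30
merge ka(19) and al(20): 39
merge de(25) and be(28): 53
merge 30 and 39: 69
merge 53 and 69: 122
Huffman total = 17 + 30 + 39 + 53 + 69 + 122 = 330 bits.
Saving = 366 − 330 = 36 bits.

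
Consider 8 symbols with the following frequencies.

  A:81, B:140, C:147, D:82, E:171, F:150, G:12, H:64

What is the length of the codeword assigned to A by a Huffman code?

3

Build the tree from the bottom:
combine G(12), H(64) → 76
combine 76, A(81) → 157
combine D(82), B(140) → 222
combine C(147), F(150) → 297
combine 157, E(171) → 328
combine 222, 297 → 519
combine 328, 519 → 847
A's leaf is at depth 3, giving a 3-bit codeword.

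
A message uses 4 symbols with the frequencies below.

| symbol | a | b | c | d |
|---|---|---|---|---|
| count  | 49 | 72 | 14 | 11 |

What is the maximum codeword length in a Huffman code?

3

Merge the two lowest-weight nodes at each step:
combine d(11), c(14) → 25
combine 25, a(49) → 74
combine b(72), 74 → 146
Maximum depth reached is 3.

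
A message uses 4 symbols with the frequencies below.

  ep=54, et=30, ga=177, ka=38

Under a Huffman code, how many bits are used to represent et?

Huffman merges, smallest pair first:
et(30) + ka(38) → 68
ep(54) + 68 → 122
122 + ga(177) → 299
et's leaf is at depth 3, giving a 3-bit codeword.

3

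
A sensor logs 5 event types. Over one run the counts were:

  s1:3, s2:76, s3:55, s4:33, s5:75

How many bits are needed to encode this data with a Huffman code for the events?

Build the Huffman tree bottom-up:
merge s1(3) and s4(33): 36
merge 36 and s3(55): 91
merge s5(75) and s2(76): 151
merge 91 and 151: 242
Total encoded bits = sum of merged weights = 36 + 91 + 151 + 242 = 520.

520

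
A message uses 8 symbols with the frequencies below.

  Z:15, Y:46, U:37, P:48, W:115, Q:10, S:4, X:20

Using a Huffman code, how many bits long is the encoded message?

747

Greedily combine the two least-frequent nodes:
S(4) + Q(10) → 14
14 + Z(15) → 29
X(20) + 29 → 49
U(37) + Y(46) → 83
P(48) + 49 → 97
83 + 97 → 180
W(115) + 180 → 295
Total encoded bits = sum of merged weights = 14 + 29 + 49 + 83 + 97 + 180 + 295 = 747.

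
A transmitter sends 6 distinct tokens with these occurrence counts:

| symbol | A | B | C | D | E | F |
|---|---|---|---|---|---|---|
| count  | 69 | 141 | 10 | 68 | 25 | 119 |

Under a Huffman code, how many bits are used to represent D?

Huffman merges, smallest pair first:
C(10) + E(25) → 35
35 + D(68) → 103
A(69) + 103 → 172
F(119) + B(141) → 260
172 + 260 → 432
D's leaf is at depth 3, giving a 3-bit codeword.

3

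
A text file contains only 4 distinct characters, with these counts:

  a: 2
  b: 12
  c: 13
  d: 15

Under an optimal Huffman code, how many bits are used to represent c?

2

Build the tree from the bottom:
merge a(2) and b(12): 14
merge c(13) and 14: 27
merge d(15) and 27: 42
c sits 2 levels below the root, so its codeword is 2 bits.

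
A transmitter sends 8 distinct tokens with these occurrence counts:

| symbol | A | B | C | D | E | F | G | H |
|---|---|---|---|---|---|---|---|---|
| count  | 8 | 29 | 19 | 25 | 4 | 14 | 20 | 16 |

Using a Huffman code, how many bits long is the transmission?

388

Build the Huffman tree bottom-up:
E(4) + A(8) → 12
12 + F(14) → 26
H(16) + C(19) → 35
G(20) + D(25) → 45
26 + B(29) → 55
35 + 45 → 80
55 + 80 → 135
Each symbol's bit-cost is frequency × depth; summing gives 388 bits (equivalently 12 + 26 + 35 + 45 + 55 + 80 + 135).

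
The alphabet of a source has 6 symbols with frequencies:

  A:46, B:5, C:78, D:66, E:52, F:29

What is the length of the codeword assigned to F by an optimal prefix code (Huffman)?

4

Repeatedly merge the two smallest:
combine B(5), F(29) → 34
combine 34, A(46) → 80
combine E(52), D(66) → 118
combine C(78), 80 → 158
combine 118, 158 → 276
The subtree containing F is merged 4 times, so code length = 4.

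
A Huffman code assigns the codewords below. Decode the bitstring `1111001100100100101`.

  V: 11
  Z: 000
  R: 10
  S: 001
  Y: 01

Read left to right; each codeword is recognised as soon as it completes (prefix code):
  11→V | 11→V | 001→S | 10→R | 01→Y | 001→S | 001→S | 01→Y
Decoded message: VVSRYSSY

VVSRYSSY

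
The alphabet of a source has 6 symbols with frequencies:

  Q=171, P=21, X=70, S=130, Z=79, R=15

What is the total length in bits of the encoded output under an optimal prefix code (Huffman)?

Build the Huffman tree bottom-up:
R(15) + P(21) → 36
36 + X(70) → 106
Z(79) + 106 → 185
S(130) + Q(171) → 301
185 + 301 → 486
The encoded length is the sum of every internal node's weight: 36 + 106 + 185 + 301 + 486 = 1114 bits.

1114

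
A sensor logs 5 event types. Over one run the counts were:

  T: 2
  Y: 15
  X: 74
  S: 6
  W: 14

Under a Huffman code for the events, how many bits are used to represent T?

Huffman merges, smallest pair first:
T(2) + S(6) → 8
8 + W(14) → 22
Y(15) + 22 → 37
37 + X(74) → 111
T's leaf is at depth 4, giving a 4-bit codeword.

4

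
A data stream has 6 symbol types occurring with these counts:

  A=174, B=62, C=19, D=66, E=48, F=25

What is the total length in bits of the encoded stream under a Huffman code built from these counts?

878

Build the Huffman tree bottom-up:
C(19) + F(25) → 44
44 + E(48) → 92
B(62) + D(66) → 128
92 + 128 → 220
A(174) + 220 → 394
Each symbol's bit-cost is frequency × depth; summing gives 878 bits (equivalently 44 + 92 + 128 + 220 + 394).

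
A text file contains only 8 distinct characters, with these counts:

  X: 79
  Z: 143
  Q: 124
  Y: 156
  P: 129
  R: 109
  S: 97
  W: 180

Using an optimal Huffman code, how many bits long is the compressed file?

3047

Merge the two smallest weights repeatedly:
X(79) + S(97) → 176
R(109) + Q(124) → 233
P(129) + Z(143) → 272
Y(156) + 176 → 332
W(180) + 233 → 413
272 + 332 → 604
413 + 604 → 1017
Each symbol's bit-cost is frequency × depth; summing gives 3047 bits (equivalently 176 + 233 + 272 + 332 + 413 + 604 + 1017).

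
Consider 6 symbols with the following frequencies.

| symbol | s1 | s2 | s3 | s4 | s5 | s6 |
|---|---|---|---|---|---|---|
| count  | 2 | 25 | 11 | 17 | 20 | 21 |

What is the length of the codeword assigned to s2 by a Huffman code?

Repeatedly merge the two smallest:
merge s1(2) and s3(11): 13
merge 13 and s4(17): 30
merge s5(20) and s6(21): 41
merge s2(25) and 30: 55
merge 41 and 55: 96
s2 sits 2 levels below the root, so its codeword is 2 bits.

2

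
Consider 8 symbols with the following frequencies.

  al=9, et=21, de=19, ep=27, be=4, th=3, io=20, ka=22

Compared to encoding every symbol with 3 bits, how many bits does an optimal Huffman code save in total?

26

Fixed-length: 3 bits × 125 symbols = 375 bits.
Huffman merges:
th(3) + be(4) → 7
7 + al(9) → 16
16 + de(19) → 35
io(20) + et(21) → 41
ka(22) + ep(27) → 49
35 + 41 → 76
49 + 76 → 125
Huffman total = 7 + 16 + 35 + 41 + 49 + 76 + 125 = 349 bits.
Saving = 375 − 349 = 26 bits.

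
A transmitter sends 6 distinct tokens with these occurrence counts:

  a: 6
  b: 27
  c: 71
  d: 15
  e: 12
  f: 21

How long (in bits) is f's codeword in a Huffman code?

Build the tree from the bottom:
a(6) + e(12) → 18
d(15) + 18 → 33
f(21) + b(27) → 48
33 + 48 → 81
c(71) + 81 → 152
f's leaf is at depth 3, giving a 3-bit codeword.

3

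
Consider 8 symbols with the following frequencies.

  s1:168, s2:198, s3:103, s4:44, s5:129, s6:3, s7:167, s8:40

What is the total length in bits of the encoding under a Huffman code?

2320

Merge the two smallest weights repeatedly:
merge s6(3) and s8(40): 43
merge 43 and s4(44): 87
merge 87 and s3(103): 190
merge s5(129) and s7(167): 296
merge s1(168) and 190: 358
merge s2(198) and 296: 494
merge 358 and 494: 852
The encoded length is the sum of every internal node's weight: 43 + 87 + 190 + 296 + 358 + 494 + 852 = 2320 bits.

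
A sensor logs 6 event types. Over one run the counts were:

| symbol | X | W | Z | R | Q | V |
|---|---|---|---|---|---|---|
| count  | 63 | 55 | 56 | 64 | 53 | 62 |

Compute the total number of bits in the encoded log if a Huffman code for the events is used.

Build the Huffman tree bottom-up:
merge Q(53) and W(55): 108
merge Z(56) and V(62): 118
merge X(63) and R(64): 127
merge 108 and 118: 226
merge 127 and 226: 353
Total encoded bits = sum of merged weights = 108 + 118 + 127 + 226 + 353 = 932.

932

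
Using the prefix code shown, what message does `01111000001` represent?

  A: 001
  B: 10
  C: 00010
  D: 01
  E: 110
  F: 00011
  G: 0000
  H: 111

DHGD

Read left to right; each codeword is recognised as soon as it completes (prefix code):
  01→D | 111→H | 0000→G | 01→D
Decoded message: DHGD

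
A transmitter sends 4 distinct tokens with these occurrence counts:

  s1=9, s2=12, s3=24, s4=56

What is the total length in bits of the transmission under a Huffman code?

Merge the two smallest weights repeatedly:
merge s1(9) and s2(12): 21
merge 21 and s3(24): 45
merge 45 and s4(56): 101
The encoded length is the sum of every internal node's weight: 21 + 45 + 101 = 167 bits.

167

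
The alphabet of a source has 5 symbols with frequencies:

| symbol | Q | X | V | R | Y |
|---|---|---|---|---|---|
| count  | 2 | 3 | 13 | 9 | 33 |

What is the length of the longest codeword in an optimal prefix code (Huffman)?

Merge the two lowest-weight nodes at each step:
Q(2) + X(3) → 5
5 + R(9) → 14
V(13) + 14 → 27
27 + Y(33) → 60
The first pair merged (Q, X) ends up deepest, at depth 4.

4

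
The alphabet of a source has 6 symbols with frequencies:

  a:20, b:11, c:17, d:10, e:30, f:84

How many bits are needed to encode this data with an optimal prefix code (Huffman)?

369

Merge the two smallest weights repeatedly:
merge d(10) and b(11): 21
merge c(17) and a(20): 37
merge 21 and e(30): 51
merge 37 and 51: 88
merge f(84) and 88: 172
The encoded length is the sum of every internal node's weight: 21 + 37 + 51 + 88 + 172 = 369 bits.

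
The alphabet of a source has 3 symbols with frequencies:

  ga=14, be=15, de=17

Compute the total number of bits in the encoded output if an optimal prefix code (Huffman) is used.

Merge the two smallest weights repeatedly:
ga(14) + be(15) → 29
de(17) + 29 → 46
Total encoded bits = sum of merged weights = 29 + 46 = 75.

75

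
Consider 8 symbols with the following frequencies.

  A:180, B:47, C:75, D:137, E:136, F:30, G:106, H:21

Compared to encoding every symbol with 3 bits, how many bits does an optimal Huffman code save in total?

Fixed-length: 3 bits × 732 symbols = 2196 bits.
Huffman merges:
combine H(21), F(30) → 51
combine B(47), 51 → 98
combine C(75), 98 → 173
combine G(106), E(136) → 242
combine D(137), 173 → 310
combine A(180), 242 → 422
combine 310, 422 → 732
Huffman total = 51 + 98 + 173 + 242 + 310 + 422 + 732 = 2028 bits.
Saving = 2196 − 2028 = 168 bits.

168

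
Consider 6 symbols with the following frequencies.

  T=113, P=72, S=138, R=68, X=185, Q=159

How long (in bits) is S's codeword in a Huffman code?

Repeatedly merge the two smallest:
combine R(68), P(72) → 140
combine T(113), S(138) → 251
combine 140, Q(159) → 299
combine X(185), 251 → 436
combine 299, 436 → 735
S's leaf is at depth 3, giving a 3-bit codeword.

3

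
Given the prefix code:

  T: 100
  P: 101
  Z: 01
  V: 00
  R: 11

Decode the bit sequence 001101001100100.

VRZVRVT

Read left to right; each codeword is recognised as soon as it completes (prefix code):
  00→V | 11→R | 01→Z | 00→V | 11→R | 00→V | 100→T
Decoded message: VRZVRVT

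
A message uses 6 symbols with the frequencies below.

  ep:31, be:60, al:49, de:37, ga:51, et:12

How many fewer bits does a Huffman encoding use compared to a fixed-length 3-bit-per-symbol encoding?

Fixed-length: 3 bits × 240 symbols = 720 bits.
Huffman merges:
merge et(12) and ep(31): 43
merge de(37) and 43: 80
merge al(49) and ga(51): 100
merge be(60) and 80: 140
merge 100 and 140: 240
Huffman total = 43 + 80 + 100 + 140 + 240 = 603 bits.
Saving = 720 − 603 = 117 bits.

117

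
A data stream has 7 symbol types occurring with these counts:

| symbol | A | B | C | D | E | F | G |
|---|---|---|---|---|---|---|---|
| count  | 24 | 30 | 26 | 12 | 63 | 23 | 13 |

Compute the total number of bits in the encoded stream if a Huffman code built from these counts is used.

Greedily combine the two least-frequent nodes:
combine D(12), G(13) → 25
combine F(23), A(24) → 47
combine 25, C(26) → 51
combine B(30), 47 → 77
combine 51, E(63) → 114
combine 77, 114 → 191
The encoded length is the sum of every internal node's weight: 25 + 47 + 51 + 77 + 114 + 191 = 505 bits.

505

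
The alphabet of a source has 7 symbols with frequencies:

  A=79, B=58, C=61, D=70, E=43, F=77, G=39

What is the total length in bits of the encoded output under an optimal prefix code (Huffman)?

Merge the two smallest weights repeatedly:
merge G(39) and E(43): 82
merge B(58) and C(61): 119
merge D(70) and F(77): 147
merge A(79) and 82: 161
merge 119 and 147: 266
merge 161 and 266: 427
Each symbol's bit-cost is frequency × depth; summing gives 1202 bits (equivalently 82 + 119 + 147 + 161 + 266 + 427).

1202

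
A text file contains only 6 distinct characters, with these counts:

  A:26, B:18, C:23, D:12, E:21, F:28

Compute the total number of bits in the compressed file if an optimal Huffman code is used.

Build the Huffman tree bottom-up:
combine D(12), B(18) → 30
combine E(21), C(23) → 44
combine A(26), F(28) → 54
combine 30, 44 → 74
combine 54, 74 → 128
The encoded length is the sum of every internal node's weight: 30 + 44 + 54 + 74 + 128 = 330 bits.

330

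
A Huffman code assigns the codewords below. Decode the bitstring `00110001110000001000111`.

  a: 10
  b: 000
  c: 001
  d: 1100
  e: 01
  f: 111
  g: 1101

Read left to right; each codeword is recognised as soon as it completes (prefix code):
  001→c | 10→a | 001→c | 1100→d | 000→b | 01→e | 000→b | 111→f
Decoded message: cacdbebf

cacdbebf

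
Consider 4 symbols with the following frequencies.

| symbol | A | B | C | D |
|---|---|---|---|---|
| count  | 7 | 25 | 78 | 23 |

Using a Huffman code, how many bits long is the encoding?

218

Merge the two smallest weights repeatedly:
merge A(7) and D(23): 30
merge B(25) and 30: 55
merge 55 and C(78): 133
The encoded length is the sum of every internal node's weight: 30 + 55 + 133 = 218 bits.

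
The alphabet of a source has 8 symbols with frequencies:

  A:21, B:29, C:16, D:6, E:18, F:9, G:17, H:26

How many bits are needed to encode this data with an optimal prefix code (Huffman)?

412

Merge the two smallest weights repeatedly:
merge D(6) and F(9): 15
merge 15 and C(16): 31
merge G(17) and E(18): 35
merge A(21) and H(26): 47
merge B(29) and 31: 60
merge 35 and 47: 82
merge 60 and 82: 142
Each symbol's bit-cost is frequency × depth; summing gives 412 bits (equivalently 15 + 31 + 35 + 47 + 60 + 82 + 142).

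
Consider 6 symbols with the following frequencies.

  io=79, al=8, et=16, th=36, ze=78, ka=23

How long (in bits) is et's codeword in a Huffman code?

Build the tree from the bottom:
al(8) + et(16) → 24
ka(23) + 24 → 47
th(36) + 47 → 83
ze(78) + io(79) → 157
83 + 157 → 240
The subtree containing et is merged 4 times, so code length = 4.

4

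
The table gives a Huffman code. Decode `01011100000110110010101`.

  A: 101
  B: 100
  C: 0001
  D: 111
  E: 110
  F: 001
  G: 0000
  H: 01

Read left to right; each codeword is recognised as soon as it completes (prefix code):
  01→H | 01→H | 110→E | 0000→G | 110→E | 110→E | 01→H | 01→H | 01→H
Decoded message: HHEGEEHHH

HHEGEEHHH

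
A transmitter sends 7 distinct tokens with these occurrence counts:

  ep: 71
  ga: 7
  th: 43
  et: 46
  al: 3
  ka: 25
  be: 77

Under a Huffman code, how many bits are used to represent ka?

4

Repeatedly merge the two smallest:
al(3) + ga(7) → 10
10 + ka(25) → 35
35 + th(43) → 78
et(46) + ep(71) → 117
be(77) + 78 → 155
117 + 155 → 272
ka's leaf is at depth 4, giving a 4-bit codeword.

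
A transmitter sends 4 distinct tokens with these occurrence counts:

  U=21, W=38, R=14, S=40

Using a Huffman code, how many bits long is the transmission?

221

Greedily combine the two least-frequent nodes:
combine R(14), U(21) → 35
combine 35, W(38) → 73
combine S(40), 73 → 113
Each symbol's bit-cost is frequency × depth; summing gives 221 bits (equivalently 35 + 73 + 113).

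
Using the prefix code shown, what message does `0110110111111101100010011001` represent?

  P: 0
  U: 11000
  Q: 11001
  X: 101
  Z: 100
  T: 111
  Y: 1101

PYXTTPUZQ

Read left to right; each codeword is recognised as soon as it completes (prefix code):
  0→P | 1101→Y | 101→X | 111→T | 111→T | 0→P | 11000→U | 100→Z | 11001→Q
Decoded message: PYXTTPUZQ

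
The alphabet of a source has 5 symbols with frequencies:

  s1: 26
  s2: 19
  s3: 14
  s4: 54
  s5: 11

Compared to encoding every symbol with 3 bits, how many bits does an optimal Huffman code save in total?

109

Fixed-length: 3 bits × 124 symbols = 372 bits.
Huffman merges:
s5(11) + s3(14) → 25
s2(19) + 25 → 44
s1(26) + 44 → 70
s4(54) + 70 → 124
Huffman total = 25 + 44 + 70 + 124 = 263 bits.
Saving = 372 − 263 = 109 bits.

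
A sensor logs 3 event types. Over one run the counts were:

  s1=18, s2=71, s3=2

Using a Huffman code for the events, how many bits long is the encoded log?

111

Build the Huffman tree bottom-up:
s3(2) + s1(18) → 20
20 + s2(71) → 91
Each symbol's bit-cost is frequency × depth; summing gives 111 bits (equivalently 20 + 91).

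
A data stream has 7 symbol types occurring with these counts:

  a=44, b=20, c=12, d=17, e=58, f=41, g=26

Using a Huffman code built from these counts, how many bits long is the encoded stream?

Greedily combine the two least-frequent nodes:
combine c(12), d(17) → 29
combine b(20), g(26) → 46
combine 29, f(41) → 70
combine a(44), 46 → 90
combine e(58), 70 → 128
combine 90, 128 → 218
Each symbol's bit-cost is frequency × depth; summing gives 581 bits (equivalently 29 + 46 + 70 + 90 + 128 + 218).

581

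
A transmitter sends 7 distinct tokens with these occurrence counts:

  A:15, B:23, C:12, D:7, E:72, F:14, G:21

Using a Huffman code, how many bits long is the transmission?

396

Merge the two smallest weights repeatedly:
D(7) + C(12) → 19
F(14) + A(15) → 29
19 + G(21) → 40
B(23) + 29 → 52
40 + 52 → 92
E(72) + 92 → 164
The encoded length is the sum of every internal node's weight: 19 + 29 + 40 + 52 + 92 + 164 = 396 bits.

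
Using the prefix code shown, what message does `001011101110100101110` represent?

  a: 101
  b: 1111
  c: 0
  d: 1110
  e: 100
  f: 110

ccafdeaf

Read left to right; each codeword is recognised as soon as it completes (prefix code):
  0→c | 0→c | 101→a | 110→f | 1110→d | 100→e | 101→a | 110→f
Decoded message: ccafdeaf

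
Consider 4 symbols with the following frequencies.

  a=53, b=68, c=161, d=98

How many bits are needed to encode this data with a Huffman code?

720

Build the Huffman tree bottom-up:
a(53) + b(68) → 121
d(98) + 121 → 219
c(161) + 219 → 380
The encoded length is the sum of every internal node's weight: 121 + 219 + 380 = 720 bits.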